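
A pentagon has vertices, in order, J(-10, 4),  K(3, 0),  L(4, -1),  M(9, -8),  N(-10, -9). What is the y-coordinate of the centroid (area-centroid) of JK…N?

-169/47

Apply Gauss's area formula. First the cross-terms c_i = x_i·y_{i+1} − x_{i+1}·y_i:
  -12, -3, -23, -161, -130  ⇒  2A = -329, A = -164.5.
Then Σ (y_i + y_{i+1})·c_i = 3549, so ȳ = 3549 / (6·(-164.5)) = -169/47.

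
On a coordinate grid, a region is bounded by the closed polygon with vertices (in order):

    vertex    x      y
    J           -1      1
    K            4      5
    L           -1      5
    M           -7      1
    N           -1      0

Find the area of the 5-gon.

25

Apply the shoelace (surveyor's) formula: 2A = Σ (x_i·y_{i+1} − x_{i+1}·y_i), indices taken mod 5.
Σ = (-9) + (25) + (34) + (1) + (-1) = 50
Area = |Σ|/2 = 25.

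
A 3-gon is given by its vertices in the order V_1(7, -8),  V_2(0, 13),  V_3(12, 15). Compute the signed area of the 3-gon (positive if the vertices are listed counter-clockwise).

V_1→V_2: (7)(13) − (0)(-8) = 91
V_2→V_3: (0)(15) − (12)(13) = -156
V_3→V_1: (12)(-8) − (7)(15) = -201
Σ = -266
Signed area = Σ/2 = -133 (negative ⇒ clockwise traversal).

-133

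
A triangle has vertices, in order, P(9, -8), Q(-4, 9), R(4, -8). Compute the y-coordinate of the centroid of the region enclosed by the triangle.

-7/3

Apply the shoelace formula. First the cross-terms c_i = x_i·y_{i+1} − x_{i+1}·y_i:
  49, -4, 40  ⇒  2A = 85, A = 42.5.
Then Σ (y_i + y_{i+1})·c_i = -595, so ȳ = -595 / (6·42.5) = -7/3.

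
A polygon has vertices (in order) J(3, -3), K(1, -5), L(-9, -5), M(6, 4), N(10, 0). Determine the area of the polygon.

Σ = (-12) + (-50) + (-6) + (-40) + (-30) = -138
Area = |Σ|/2 = 69.

69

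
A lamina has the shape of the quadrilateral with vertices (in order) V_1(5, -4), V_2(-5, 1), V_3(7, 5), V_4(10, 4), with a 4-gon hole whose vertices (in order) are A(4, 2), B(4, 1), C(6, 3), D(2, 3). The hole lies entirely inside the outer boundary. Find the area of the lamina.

61.5

Outer boundary:
Apply the shoelace formula: 2A = Σ (x_i·y_{i+1} − x_{i+1}·y_i), indices taken mod 4.
V_1→V_2: (5)(1) − (-5)(-4) = -15
V_2→V_3: (-5)(5) − (7)(1) = -32
V_3→V_4: (7)(4) − (10)(5) = -22
V_4→V_1: (10)(-4) − (5)(4) = -60
Σ = -129
Area = |Σ|/2 = 64.5.
Hole:
Apply Gauss's area formula: 2A = Σ (x_i·y_{i+1} − x_{i+1}·y_i), indices taken mod 4.
Cross-terms: -4, 6, 12, -8  ⇒  Σ = 6
Area = |Σ|/2 = 3.
Net area = 64.5 − 3 = 61.5.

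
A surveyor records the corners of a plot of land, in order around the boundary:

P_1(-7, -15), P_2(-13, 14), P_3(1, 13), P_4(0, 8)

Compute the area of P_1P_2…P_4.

206

Apply the shoelace formula: 2A = Σ (x_i·y_{i+1} − x_{i+1}·y_i), indices taken mod 4.
Σ = (-293) + (-183) + (8) + (56) = -412
Area = |Σ|/2 = 206.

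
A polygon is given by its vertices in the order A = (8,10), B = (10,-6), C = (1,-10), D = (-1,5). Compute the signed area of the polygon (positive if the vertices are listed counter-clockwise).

A→B: (8)(-6) − (10)(10) = -148
B→C: (10)(-10) − (1)(-6) = -94
C→D: (1)(5) − (-1)(-10) = -5
D→A: (-1)(10) − (8)(5) = -50
Σ = -297
Signed area = Σ/2 = -148.5 (negative ⇒ clockwise traversal).

-148.5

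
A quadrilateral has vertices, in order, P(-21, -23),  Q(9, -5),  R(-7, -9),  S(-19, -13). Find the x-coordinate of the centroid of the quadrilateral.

-151/15

Apply Gauss's area formula. First the cross-terms c_i = x_i·y_{i+1} − x_{i+1}·y_i:
  312, -116, -80, 164  ⇒  2A = 280, A = 140.
Then Σ (x_i + x_{i+1})·c_i = -8456, so x̄ = -8456 / (6·140) = -151/15.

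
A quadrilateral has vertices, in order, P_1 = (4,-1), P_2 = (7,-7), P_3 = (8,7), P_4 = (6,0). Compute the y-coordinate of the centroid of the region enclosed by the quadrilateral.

Apply Gauss's area formula. First the cross-terms c_i = x_i·y_{i+1} − x_{i+1}·y_i:
  -21, 105, -42, -6  ⇒  2A = 36, A = 18.
Then Σ (y_i + y_{i+1})·c_i = -120, so ȳ = -120 / (6·18) = -10/9.

-10/9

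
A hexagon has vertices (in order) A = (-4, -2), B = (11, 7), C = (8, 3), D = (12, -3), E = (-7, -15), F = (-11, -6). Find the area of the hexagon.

A→B: (-4)(7) − (11)(-2) = -6
B→C: (11)(3) − (8)(7) = -23
C→D: (8)(-3) − (12)(3) = -60
D→E: (12)(-15) − (-7)(-3) = -201
E→F: (-7)(-6) − (-11)(-15) = -123
F→A: (-11)(-2) − (-4)(-6) = -2
Σ = -415
Area = |Σ|/2 = 207.5.

207.5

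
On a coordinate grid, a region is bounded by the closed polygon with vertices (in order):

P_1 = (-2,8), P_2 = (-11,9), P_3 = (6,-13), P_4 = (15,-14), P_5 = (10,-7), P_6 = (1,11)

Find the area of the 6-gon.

226

Apply the shoelace (surveyor's) formula: 2A = Σ (x_i·y_{i+1} − x_{i+1}·y_i), indices taken mod 6.
Σ = (70) + (89) + (111) + (35) + (117) + (30) = 452
Area = |Σ|/2 = 226.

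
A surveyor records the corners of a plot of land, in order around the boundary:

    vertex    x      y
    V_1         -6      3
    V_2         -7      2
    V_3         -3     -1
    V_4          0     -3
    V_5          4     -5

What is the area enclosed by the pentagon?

12.5

Apply the shoelace formula: 2A = Σ (x_i·y_{i+1} − x_{i+1}·y_i), indices taken mod 5.
Σ = (9) + (13) + (9) + (12) + (-18) = 25
Area = |Σ|/2 = 12.5.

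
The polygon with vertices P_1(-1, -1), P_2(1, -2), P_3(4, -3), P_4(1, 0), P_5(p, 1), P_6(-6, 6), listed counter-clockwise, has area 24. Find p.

The doubled signed area Σ (x_i y_{i+1} − x_{i+1} y_i) is linear in p.
With p=0 it equals 30; the coefficient of p is 6 (from the two edges through P_5).
So 6·p + 30 = 2·24 = 48 ⇒ p = 3.

3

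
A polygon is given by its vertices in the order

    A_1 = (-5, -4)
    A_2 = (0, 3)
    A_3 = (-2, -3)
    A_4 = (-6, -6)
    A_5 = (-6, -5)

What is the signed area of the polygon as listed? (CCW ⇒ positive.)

-11

Apply the shoelace formula: 2A = Σ (x_i·y_{i+1} − x_{i+1}·y_i), indices taken mod 5.
Σ = (-15) + (6) + (-6) + (-6) + (-1) = -22
Signed area = Σ/2 = -11 (negative ⇒ clockwise traversal).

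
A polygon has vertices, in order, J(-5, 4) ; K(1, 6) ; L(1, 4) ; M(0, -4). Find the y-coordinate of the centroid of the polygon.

2

Apply the shoelace formula. First the cross-terms c_i = x_i·y_{i+1} − x_{i+1}·y_i:
  -34, -2, -4, -20  ⇒  2A = -60, A = -30.
Then Σ (y_i + y_{i+1})·c_i = -360, so ȳ = -360 / (6·(-30)) = 2.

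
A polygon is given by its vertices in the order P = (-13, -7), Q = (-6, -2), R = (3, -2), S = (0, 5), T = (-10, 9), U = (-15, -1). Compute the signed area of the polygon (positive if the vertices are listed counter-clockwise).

152

Apply the shoelace (surveyor's) formula: 2A = Σ (x_i·y_{i+1} − x_{i+1}·y_i), indices taken mod 6.
P→Q: (-13)(-2) − (-6)(-7) = -16
Q→R: (-6)(-2) − (3)(-2) = 18
R→S: (3)(5) − (0)(-2) = 15
S→T: (0)(9) − (-10)(5) = 50
T→U: (-10)(-1) − (-15)(9) = 145
U→P: (-15)(-7) − (-13)(-1) = 92
Σ = 304
Signed area = Σ/2 = 152 (positive ⇒ counter-clockwise traversal).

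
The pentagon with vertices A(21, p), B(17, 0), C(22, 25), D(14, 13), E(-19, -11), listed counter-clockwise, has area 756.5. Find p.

Write out the shoelace sum; only the two edges meeting at A involve p:
2·Area = [((-19)·p − 21·(-11)) + (21·0 − 17·p)] + 454
       = -36·p + 685 = 1513
⇒ p = -23.

-23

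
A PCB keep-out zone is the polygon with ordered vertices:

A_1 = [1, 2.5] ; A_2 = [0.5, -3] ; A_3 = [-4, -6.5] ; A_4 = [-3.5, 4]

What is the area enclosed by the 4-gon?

Apply Gauss's area formula: 2A = Σ (x_i·y_{i+1} − x_{i+1}·y_i), indices taken mod 4.
Σ = (-4.25) + (-15.25) + (-38.75) + (-12.75) = -71
Area = |Σ|/2 = 35.5.

35.5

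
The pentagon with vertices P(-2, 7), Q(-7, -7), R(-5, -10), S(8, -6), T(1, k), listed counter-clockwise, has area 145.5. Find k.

Write out the shoelace sum; only the two edges meeting at T involve k:
2·Area = [(8·k − 1·(-6)) + (1·7 − (-2)·k)] + 208
       = 10·k + 221 = 291
⇒ k = 7.

7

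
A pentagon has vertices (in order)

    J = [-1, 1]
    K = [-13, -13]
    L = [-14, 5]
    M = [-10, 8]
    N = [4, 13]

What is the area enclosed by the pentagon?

Apply the surveyor's formula: 2A = Σ (x_i·y_{i+1} − x_{i+1}·y_i), indices taken mod 5.
Σ = (26) + (-247) + (-62) + (-162) + (17) = -428
Area = |Σ|/2 = 214.

214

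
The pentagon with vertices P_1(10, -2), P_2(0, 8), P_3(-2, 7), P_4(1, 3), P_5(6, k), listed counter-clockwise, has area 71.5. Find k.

-10

Write out the shoelace sum; only the two edges meeting at P_5 involve k:
2·Area = [(1·k − 6·3) + (6·(-2) − 10·k)] + 83
       = -9·k + 53 = 143
⇒ k = -10.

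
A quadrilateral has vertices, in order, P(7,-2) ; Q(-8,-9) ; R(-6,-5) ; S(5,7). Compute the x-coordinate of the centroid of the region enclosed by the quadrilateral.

32/39

Apply the shoelace formula. First the cross-terms c_i = x_i·y_{i+1} − x_{i+1}·y_i:
  -79, -14, -17, -59  ⇒  2A = -169, A = -84.5.
Then Σ (x_i + x_{i+1})·c_i = -416, so x̄ = -416 / (6·(-84.5)) = 32/39.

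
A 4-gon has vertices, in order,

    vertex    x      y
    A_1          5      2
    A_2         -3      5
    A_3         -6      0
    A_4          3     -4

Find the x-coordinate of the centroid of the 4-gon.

Apply the surveyor's formula. First the cross-terms c_i = x_i·y_{i+1} − x_{i+1}·y_i:
  31, 30, 24, 26  ⇒  2A = 111, A = 55.5.
Then Σ (x_i + x_{i+1})·c_i = -72, so x̄ = -72 / (6·55.5) = -8/37.

-8/37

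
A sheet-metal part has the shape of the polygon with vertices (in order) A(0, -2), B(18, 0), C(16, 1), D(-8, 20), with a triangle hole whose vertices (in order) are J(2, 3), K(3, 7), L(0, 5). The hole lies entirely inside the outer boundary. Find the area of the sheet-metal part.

Outer boundary:
Cross-terms: 36, 18, 328, 16  ⇒  Σ = 398
Area = |Σ|/2 = 199.
Hole:
Σ = (5) + (15) + (-10) = 10
Area = |Σ|/2 = 5.
Net area = 199 − 5 = 194.

194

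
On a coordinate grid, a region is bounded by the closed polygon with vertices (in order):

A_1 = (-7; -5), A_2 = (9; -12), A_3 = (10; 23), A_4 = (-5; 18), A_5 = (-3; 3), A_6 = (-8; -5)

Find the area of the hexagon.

Apply Gauss's area formula: 2A = Σ (x_i·y_{i+1} − x_{i+1}·y_i), indices taken mod 6.
Cross-terms: 129, 327, 295, 39, 39, 5  ⇒  Σ = 834
Area = |Σ|/2 = 417.

417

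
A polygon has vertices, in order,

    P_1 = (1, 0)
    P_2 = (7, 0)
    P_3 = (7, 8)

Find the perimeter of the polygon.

24

|P_1P_2| = √((6)² + (0)²) = √36 = 6
|P_2P_3| = √((0)² + (8)²) = √64 = 8
|P_3P_1| = √((-6)² + (-8)²) = √100 = 10
Perimeter = 6 + 8 + 10 = 24.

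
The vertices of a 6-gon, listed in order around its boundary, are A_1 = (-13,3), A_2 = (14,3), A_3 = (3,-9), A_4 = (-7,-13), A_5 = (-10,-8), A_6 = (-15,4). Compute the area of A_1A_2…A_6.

272.5

Apply Gauss's area formula: 2A = Σ (x_i·y_{i+1} − x_{i+1}·y_i), indices taken mod 6.
Σ = (-81) + (-135) + (-102) + (-74) + (-160) + (7) = -545
Area = |Σ|/2 = 272.5.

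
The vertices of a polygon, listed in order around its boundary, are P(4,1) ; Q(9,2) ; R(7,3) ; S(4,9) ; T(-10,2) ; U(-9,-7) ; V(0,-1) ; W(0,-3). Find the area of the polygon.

135

Apply the surveyor's formula: 2A = Σ (x_i·y_{i+1} − x_{i+1}·y_i), indices taken mod 8.
Cross-terms: -1, 13, 51, 98, 88, 9, 0, 12  ⇒  Σ = 270
Area = |Σ|/2 = 135.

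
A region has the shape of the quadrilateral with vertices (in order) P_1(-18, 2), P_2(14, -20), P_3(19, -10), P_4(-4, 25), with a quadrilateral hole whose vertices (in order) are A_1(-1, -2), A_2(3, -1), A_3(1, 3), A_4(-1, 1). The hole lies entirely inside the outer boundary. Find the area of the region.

Outer boundary:
Σ = (332) + (240) + (435) + (442) = 1449
Area = |Σ|/2 = 724.5.
Hole:
A_1→A_2: (-1)(-1) − (3)(-2) = 7
A_2→A_3: (3)(3) − (1)(-1) = 10
A_3→A_4: (1)(1) − (-1)(3) = 4
A_4→A_1: (-1)(-2) − (-1)(1) = 3
Σ = 24
Area = |Σ|/2 = 12.
Net area = 724.5 − 12 = 712.5.

712.5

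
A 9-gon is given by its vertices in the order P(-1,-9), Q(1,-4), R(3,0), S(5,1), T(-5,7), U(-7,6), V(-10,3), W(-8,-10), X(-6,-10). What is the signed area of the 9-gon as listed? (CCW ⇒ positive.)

Apply the shoelace formula: 2A = Σ (x_i·y_{i+1} − x_{i+1}·y_i), indices taken mod 9.
Cross-terms: 13, 12, 3, 40, 19, 39, 124, 20, 44  ⇒  Σ = 314
Signed area = Σ/2 = 157 (positive ⇒ counter-clockwise traversal).

157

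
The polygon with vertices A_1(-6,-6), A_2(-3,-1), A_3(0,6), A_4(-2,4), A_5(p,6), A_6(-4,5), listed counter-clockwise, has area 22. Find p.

-4

The doubled signed area Σ (x_i y_{i+1} − x_{i+1} y_i) is linear in p.
With p=0 it equals 48; the coefficient of p is 1 (from the two edges through A_5).
So 1·p + 48 = 2·22 = 44 ⇒ p = -4.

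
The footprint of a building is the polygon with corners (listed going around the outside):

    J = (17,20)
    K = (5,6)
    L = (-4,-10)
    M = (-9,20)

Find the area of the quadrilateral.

357

Apply the shoelace formula: 2A = Σ (x_i·y_{i+1} − x_{i+1}·y_i), indices taken mod 4.
Σ = (2) + (-26) + (-170) + (-520) = -714
Area = |Σ|/2 = 357.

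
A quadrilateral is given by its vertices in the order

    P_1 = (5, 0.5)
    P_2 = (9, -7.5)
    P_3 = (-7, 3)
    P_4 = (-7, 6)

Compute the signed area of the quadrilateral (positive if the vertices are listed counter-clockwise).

-61

Apply the surveyor's formula: 2A = Σ (x_i·y_{i+1} − x_{i+1}·y_i), indices taken mod 4.
Σ = (-42) + (-25.5) + (-21) + (-33.5) = -122
Signed area = Σ/2 = -61 (negative ⇒ clockwise traversal).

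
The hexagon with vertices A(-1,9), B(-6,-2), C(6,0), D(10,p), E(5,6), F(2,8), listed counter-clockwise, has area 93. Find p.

The doubled signed area Σ (x_i y_{i+1} − x_{i+1} y_i) is linear in p.
With p=0 it equals 182; the coefficient of p is 1 (from the two edges through D).
So 1·p + 182 = 2·93 = 186 ⇒ p = 4.

4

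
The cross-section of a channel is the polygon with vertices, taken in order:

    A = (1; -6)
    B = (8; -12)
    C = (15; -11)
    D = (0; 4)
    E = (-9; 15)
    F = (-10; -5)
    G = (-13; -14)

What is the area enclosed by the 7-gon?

293

Apply the surveyor's formula: 2A = Σ (x_i·y_{i+1} − x_{i+1}·y_i), indices taken mod 7.
Cross-terms: 36, 92, 60, 36, 195, 75, 92  ⇒  Σ = 586
Area = |Σ|/2 = 293.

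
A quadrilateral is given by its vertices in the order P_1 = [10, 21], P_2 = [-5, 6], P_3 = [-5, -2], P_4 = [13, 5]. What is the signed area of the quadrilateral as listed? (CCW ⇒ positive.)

214.5

Σ = (165) + (40) + (1) + (223) = 429
Signed area = Σ/2 = 214.5 (positive ⇒ counter-clockwise traversal).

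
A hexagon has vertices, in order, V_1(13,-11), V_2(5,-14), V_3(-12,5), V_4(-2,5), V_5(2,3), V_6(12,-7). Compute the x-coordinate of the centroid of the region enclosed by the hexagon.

Apply Gauss's area formula. First the cross-terms c_i = x_i·y_{i+1} − x_{i+1}·y_i:
  -127, -143, -50, -16, -50, -41  ⇒  2A = -427, A = -213.5.
Then Σ (x_i + x_{i+1})·c_i = -2310, so x̄ = -2310 / (6·(-213.5)) = 110/61.

110/61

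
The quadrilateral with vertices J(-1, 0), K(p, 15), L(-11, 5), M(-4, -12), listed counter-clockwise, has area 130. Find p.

The doubled signed area Σ (x_i y_{i+1} − x_{i+1} y_i) is linear in p.
With p=0 it equals 290; the coefficient of p is 5 (from the two edges through K).
So 5·p + 290 = 2·130 = 260 ⇒ p = -6.

-6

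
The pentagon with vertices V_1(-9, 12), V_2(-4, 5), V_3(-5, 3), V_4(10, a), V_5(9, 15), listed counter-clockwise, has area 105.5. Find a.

Write out the shoelace sum; only the two edges meeting at V_4 involve a:
2·Area = [((-5)·a − 10·3) + (10·15 − 9·a)] + 259
       = -14·a + 379 = 211
⇒ a = 12.

12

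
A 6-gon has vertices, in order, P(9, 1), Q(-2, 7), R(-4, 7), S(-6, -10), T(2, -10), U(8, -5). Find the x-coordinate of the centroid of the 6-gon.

16/21

Apply Gauss's area formula. First the cross-terms c_i = x_i·y_{i+1} − x_{i+1}·y_i:
  65, 14, 82, 80, 70, 53  ⇒  2A = 364, A = 182.
Then Σ (x_i + x_{i+1})·c_i = 832, so x̄ = 832 / (6·182) = 16/21.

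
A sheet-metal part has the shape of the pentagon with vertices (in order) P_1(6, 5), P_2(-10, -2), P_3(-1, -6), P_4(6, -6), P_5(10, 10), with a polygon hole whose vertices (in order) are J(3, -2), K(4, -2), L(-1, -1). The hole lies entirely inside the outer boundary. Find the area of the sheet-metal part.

Outer boundary:
Cross-terms: 38, 58, 42, 120, -10  ⇒  Σ = 248
Area = |Σ|/2 = 124.
Hole:
Apply the shoelace formula: 2A = Σ (x_i·y_{i+1} − x_{i+1}·y_i), indices taken mod 3.
Σ = (2) + (-6) + (5) = 1
Area = |Σ|/2 = 0.5.
Net area = 124 − 0.5 = 123.5.

123.5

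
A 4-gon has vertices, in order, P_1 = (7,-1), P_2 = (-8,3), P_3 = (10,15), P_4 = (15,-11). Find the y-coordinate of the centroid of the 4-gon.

Apply the surveyor's formula. First the cross-terms c_i = x_i·y_{i+1} − x_{i+1}·y_i:
  13, -150, -335, 62  ⇒  2A = -410, A = -205.
Then Σ (y_i + y_{i+1})·c_i = -4758, so ȳ = -4758 / (6·(-205)) = 793/205.

793/205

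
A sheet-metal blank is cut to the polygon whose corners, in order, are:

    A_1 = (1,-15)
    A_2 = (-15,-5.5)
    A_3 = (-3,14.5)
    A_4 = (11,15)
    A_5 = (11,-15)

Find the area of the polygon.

Apply the shoelace (surveyor's) formula: 2A = Σ (x_i·y_{i+1} − x_{i+1}·y_i), indices taken mod 5.
Σ = (-230.5) + (-234) + (-204.5) + (-330) + (-150) = -1149
Area = |Σ|/2 = 574.5.

574.5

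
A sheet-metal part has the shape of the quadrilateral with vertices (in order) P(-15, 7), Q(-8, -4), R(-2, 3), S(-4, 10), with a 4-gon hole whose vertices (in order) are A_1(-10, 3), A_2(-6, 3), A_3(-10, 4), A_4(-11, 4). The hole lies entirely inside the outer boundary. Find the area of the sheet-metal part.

Outer boundary:
Apply the shoelace formula: 2A = Σ (x_i·y_{i+1} − x_{i+1}·y_i), indices taken mod 4.
P→Q: (-15)(-4) − (-8)(7) = 116
Q→R: (-8)(3) − (-2)(-4) = -32
R→S: (-2)(10) − (-4)(3) = -8
S→P: (-4)(7) − (-15)(10) = 122
Σ = 198
Area = |Σ|/2 = 99.
Hole:
Apply the shoelace (surveyor's) formula: 2A = Σ (x_i·y_{i+1} − x_{i+1}·y_i), indices taken mod 4.
Σ = (-12) + (6) + (4) + (7) = 5
Area = |Σ|/2 = 2.5.
Net area = 99 − 2.5 = 96.5.

96.5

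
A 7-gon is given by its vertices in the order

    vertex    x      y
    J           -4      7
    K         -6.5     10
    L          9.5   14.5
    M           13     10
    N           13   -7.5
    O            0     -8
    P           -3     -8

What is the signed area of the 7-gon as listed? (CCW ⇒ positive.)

Cross-terms: 5.5, -189.25, -93.5, -227.5, -104, -24, -53  ⇒  Σ = -685.75
Signed area = Σ/2 = -342.875 (negative ⇒ clockwise traversal).

-342.875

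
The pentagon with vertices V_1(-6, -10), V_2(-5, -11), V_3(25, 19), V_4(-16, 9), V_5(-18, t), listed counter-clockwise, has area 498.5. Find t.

The doubled signed area Σ (x_i y_{i+1} − x_{i+1} y_i) is linear in t.
With t=0 it equals 1067; the coefficient of t is -10 (from the two edges through V_5).
So -10·t + 1067 = 2·498.5 = 997 ⇒ t = 7.

7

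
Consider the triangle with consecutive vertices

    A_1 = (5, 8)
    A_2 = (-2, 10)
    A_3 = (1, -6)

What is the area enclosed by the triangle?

53

Σ = (66) + (2) + (38) = 106
Area = |Σ|/2 = 53.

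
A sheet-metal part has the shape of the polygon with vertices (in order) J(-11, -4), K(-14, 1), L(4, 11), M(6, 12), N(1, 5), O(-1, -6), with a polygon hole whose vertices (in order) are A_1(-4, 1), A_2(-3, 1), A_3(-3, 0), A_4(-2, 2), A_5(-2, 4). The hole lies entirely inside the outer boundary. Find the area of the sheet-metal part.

141

Outer boundary:
J→K: (-11)(1) − (-14)(-4) = -67
K→L: (-14)(11) − (4)(1) = -158
L→M: (4)(12) − (6)(11) = -18
M→N: (6)(5) − (1)(12) = 18
N→O: (1)(-6) − (-1)(5) = -1
O→J: (-1)(-4) − (-11)(-6) = -62
Σ = -288
Area = |Σ|/2 = 144.
Hole:
Apply the shoelace formula: 2A = Σ (x_i·y_{i+1} − x_{i+1}·y_i), indices taken mod 5.
Cross-terms: -1, 3, -6, -4, 14  ⇒  Σ = 6
Area = |Σ|/2 = 3.
Net area = 144 − 3 = 141.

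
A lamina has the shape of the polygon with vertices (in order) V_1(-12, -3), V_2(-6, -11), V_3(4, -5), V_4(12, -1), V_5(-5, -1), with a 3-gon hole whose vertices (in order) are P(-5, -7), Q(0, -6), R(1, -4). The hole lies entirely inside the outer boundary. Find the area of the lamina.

110.5

Outer boundary:
Σ = (114) + (74) + (56) + (-17) + (3) = 230
Area = |Σ|/2 = 115.
Hole:
Apply the surveyor's formula: 2A = Σ (x_i·y_{i+1} − x_{i+1}·y_i), indices taken mod 3.
Σ = (30) + (6) + (-27) = 9
Area = |Σ|/2 = 4.5.
Net area = 115 − 4.5 = 110.5.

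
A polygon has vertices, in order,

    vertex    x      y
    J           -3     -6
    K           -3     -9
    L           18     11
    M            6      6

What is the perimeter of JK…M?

|JK| = √((0)² + (-3)²) = √9 = 3
|KL| = √((21)² + (20)²) = √841 = 29
|LM| = √((-12)² + (-5)²) = √169 = 13
|MJ| = √((-9)² + (-12)²) = √225 = 15
Perimeter = 3 + 29 + 13 + 15 = 60.

60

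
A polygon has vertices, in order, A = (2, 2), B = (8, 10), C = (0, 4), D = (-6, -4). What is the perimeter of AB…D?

40

|AB| = √((6)² + (8)²) = √100 = 10
|BC| = √((-8)² + (-6)²) = √100 = 10
|CD| = √((-6)² + (-8)²) = √100 = 10
|DA| = √((8)² + (6)²) = √100 = 10
Perimeter = 10 + 10 + 10 + 10 = 40.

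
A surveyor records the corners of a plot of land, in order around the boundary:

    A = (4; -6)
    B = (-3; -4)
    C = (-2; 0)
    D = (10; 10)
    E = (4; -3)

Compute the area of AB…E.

Σ = (-34) + (-8) + (-20) + (-70) + (-12) = -144
Area = |Σ|/2 = 72.

72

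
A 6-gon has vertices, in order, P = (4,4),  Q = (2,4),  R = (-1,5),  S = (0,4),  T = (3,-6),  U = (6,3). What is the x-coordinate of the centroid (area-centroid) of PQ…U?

Apply the shoelace formula. First the cross-terms c_i = x_i·y_{i+1} − x_{i+1}·y_i:
  8, 14, -4, -12, 45, 12  ⇒  2A = 63, A = 31.5.
Then Σ (x_i + x_{i+1})·c_i = 555, so x̄ = 555 / (6·31.5) = 185/63.

185/63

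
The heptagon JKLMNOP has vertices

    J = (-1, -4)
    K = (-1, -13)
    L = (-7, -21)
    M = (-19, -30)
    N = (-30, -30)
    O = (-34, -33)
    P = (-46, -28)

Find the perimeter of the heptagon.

|JK| = √((0)² + (-9)²) = √81 = 9
|KL| = √((-6)² + (-8)²) = √100 = 10
|LM| = √((-12)² + (-9)²) = √225 = 15
|MN| = √((-11)² + (0)²) = √121 = 11
|NO| = √((-4)² + (-3)²) = √25 = 5
|OP| = √((-12)² + (5)²) = √169 = 13
|PJ| = √((45)² + (24)²) = √2601 = 51
Perimeter = 9 + 10 + 15 + 11 + 5 + 13 + 51 = 114.

114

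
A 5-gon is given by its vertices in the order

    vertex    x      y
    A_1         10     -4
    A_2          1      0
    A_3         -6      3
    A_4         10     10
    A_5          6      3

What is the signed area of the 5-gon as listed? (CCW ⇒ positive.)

Apply Gauss's area formula: 2A = Σ (x_i·y_{i+1} − x_{i+1}·y_i), indices taken mod 5.
Σ = (4) + (3) + (-90) + (-30) + (-54) = -167
Signed area = Σ/2 = -83.5 (negative ⇒ clockwise traversal).

-83.5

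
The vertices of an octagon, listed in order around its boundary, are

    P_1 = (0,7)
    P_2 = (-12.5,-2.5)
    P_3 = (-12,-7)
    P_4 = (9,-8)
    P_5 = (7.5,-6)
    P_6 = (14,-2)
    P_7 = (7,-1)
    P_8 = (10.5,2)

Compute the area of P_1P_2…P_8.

238.5

Σ = (87.5) + (57.5) + (159) + (6) + (69) + (0) + (24.5) + (73.5) = 477
Area = |Σ|/2 = 238.5.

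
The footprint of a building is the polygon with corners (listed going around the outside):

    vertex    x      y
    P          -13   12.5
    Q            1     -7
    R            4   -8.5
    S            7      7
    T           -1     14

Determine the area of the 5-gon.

230

Apply Gauss's area formula: 2A = Σ (x_i·y_{i+1} − x_{i+1}·y_i), indices taken mod 5.
Σ = (78.5) + (19.5) + (87.5) + (105) + (169.5) = 460
Area = |Σ|/2 = 230.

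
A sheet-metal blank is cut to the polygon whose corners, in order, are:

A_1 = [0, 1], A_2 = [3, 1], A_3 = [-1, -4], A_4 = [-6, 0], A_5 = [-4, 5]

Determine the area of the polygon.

36

Σ = (-3) + (-11) + (-24) + (-30) + (-4) = -72
Area = |Σ|/2 = 36.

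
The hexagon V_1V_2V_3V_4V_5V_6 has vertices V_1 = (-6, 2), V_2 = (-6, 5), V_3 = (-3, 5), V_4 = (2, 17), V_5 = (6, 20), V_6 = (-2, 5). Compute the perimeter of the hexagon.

46

|V_1V_2| = √((0)² + (3)²) = √9 = 3
|V_2V_3| = √((3)² + (0)²) = √9 = 3
|V_3V_4| = √((5)² + (12)²) = √169 = 13
|V_4V_5| = √((4)² + (3)²) = √25 = 5
|V_5V_6| = √((-8)² + (-15)²) = √289 = 17
|V_6V_1| = √((-4)² + (-3)²) = √25 = 5
Perimeter = 3 + 3 + 13 + 5 + 17 + 5 = 46.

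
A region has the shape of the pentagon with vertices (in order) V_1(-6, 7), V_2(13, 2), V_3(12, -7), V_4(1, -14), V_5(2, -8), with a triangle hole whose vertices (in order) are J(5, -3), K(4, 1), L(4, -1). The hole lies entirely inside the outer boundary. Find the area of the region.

195.5

Outer boundary:
V_1→V_2: (-6)(2) − (13)(7) = -103
V_2→V_3: (13)(-7) − (12)(2) = -115
V_3→V_4: (12)(-14) − (1)(-7) = -161
V_4→V_5: (1)(-8) − (2)(-14) = 20
V_5→V_1: (2)(7) − (-6)(-8) = -34
Σ = -393
Area = |Σ|/2 = 196.5.
Hole:
Apply the surveyor's formula: 2A = Σ (x_i·y_{i+1} − x_{i+1}·y_i), indices taken mod 3.
Σ = (17) + (-8) + (-7) = 2
Area = |Σ|/2 = 1.
Net area = 196.5 − 1 = 195.5.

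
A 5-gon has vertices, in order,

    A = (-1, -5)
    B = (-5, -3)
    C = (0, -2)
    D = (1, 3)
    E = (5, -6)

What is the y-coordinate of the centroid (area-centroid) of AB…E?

-266/93

Apply the surveyor's formula. First the cross-terms c_i = x_i·y_{i+1} − x_{i+1}·y_i:
  -22, 10, 2, -21, -31  ⇒  2A = -62, A = -31.
Then Σ (y_i + y_{i+1})·c_i = 532, so ȳ = 532 / (6·(-31)) = -266/93.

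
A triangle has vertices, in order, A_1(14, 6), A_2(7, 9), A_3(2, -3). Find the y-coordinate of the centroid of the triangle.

Apply the surveyor's formula. First the cross-terms c_i = x_i·y_{i+1} − x_{i+1}·y_i:
  84, -39, 54  ⇒  2A = 99, A = 49.5.
Then Σ (y_i + y_{i+1})·c_i = 1188, so ȳ = 1188 / (6·49.5) = 4.

4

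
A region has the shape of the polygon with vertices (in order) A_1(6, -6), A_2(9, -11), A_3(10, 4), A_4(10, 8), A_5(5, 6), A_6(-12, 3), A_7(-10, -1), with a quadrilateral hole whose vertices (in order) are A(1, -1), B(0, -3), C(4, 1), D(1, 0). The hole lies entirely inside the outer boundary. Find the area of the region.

Outer boundary:
A_1→A_2: (6)(-11) − (9)(-6) = -12
A_2→A_3: (9)(4) − (10)(-11) = 146
A_3→A_4: (10)(8) − (10)(4) = 40
A_4→A_5: (10)(6) − (5)(8) = 20
A_5→A_6: (5)(3) − (-12)(6) = 87
A_6→A_7: (-12)(-1) − (-10)(3) = 42
A_7→A_1: (-10)(-6) − (6)(-1) = 66
Σ = 389
Area = |Σ|/2 = 194.5.
Hole:
Σ = (-3) + (12) + (-1) + (-1) = 7
Area = |Σ|/2 = 3.5.
Net area = 194.5 − 3.5 = 191.

191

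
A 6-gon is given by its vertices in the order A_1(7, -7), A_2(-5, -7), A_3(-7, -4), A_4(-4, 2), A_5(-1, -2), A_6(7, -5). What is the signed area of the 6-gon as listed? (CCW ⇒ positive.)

-64

Cross-terms: -84, -29, -30, 10, 19, -14  ⇒  Σ = -128
Signed area = Σ/2 = -64 (negative ⇒ clockwise traversal).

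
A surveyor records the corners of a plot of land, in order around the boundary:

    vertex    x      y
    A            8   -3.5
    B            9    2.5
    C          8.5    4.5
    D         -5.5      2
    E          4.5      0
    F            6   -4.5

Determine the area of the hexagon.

49.125

A→B: (8)(2.5) − (9)(-3.5) = 51.5
B→C: (9)(4.5) − (8.5)(2.5) = 19.25
C→D: (8.5)(2) − (-5.5)(4.5) = 41.75
D→E: (-5.5)(0) − (4.5)(2) = -9
E→F: (4.5)(-4.5) − (6)(0) = -20.25
F→A: (6)(-3.5) − (8)(-4.5) = 15
Σ = 98.25
Area = |Σ|/2 = 49.125.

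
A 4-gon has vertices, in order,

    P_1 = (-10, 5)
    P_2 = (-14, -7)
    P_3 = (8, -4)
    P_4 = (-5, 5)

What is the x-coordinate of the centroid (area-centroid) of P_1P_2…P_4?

-161/33

Apply the surveyor's formula. First the cross-terms c_i = x_i·y_{i+1} − x_{i+1}·y_i:
  140, 112, 20, 25  ⇒  2A = 297, A = 148.5.
Then Σ (x_i + x_{i+1})·c_i = -4347, so x̄ = -4347 / (6·148.5) = -161/33.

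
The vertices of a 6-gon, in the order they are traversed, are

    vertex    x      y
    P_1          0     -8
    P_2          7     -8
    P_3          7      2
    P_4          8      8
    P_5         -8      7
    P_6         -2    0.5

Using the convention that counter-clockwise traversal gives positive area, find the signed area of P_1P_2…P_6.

156

Σ = (56) + (70) + (40) + (120) + (10) + (16) = 312
Signed area = Σ/2 = 156 (positive ⇒ counter-clockwise traversal).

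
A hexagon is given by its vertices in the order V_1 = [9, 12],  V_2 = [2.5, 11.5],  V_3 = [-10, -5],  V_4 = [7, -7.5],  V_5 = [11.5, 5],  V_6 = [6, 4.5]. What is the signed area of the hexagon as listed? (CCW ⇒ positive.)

Apply Gauss's area formula: 2A = Σ (x_i·y_{i+1} − x_{i+1}·y_i), indices taken mod 6.
Σ = (73.5) + (102.5) + (110) + (121.25) + (21.75) + (31.5) = 460.5
Signed area = Σ/2 = 230.25 (positive ⇒ counter-clockwise traversal).

230.25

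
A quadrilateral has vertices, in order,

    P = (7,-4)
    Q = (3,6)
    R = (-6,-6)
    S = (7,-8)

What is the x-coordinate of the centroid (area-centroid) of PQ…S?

Apply the surveyor's formula. First the cross-terms c_i = x_i·y_{i+1} − x_{i+1}·y_i:
  54, 18, 90, 28  ⇒  2A = 190, A = 95.
Then Σ (x_i + x_{i+1})·c_i = 968, so x̄ = 968 / (6·95) = 484/285.

484/285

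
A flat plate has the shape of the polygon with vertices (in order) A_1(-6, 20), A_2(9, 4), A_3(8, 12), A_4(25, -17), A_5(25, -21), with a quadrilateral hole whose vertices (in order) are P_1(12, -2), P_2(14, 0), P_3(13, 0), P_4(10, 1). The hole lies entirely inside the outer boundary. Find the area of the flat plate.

140.5

Outer boundary:
Cross-terms: -204, 76, -436, -100, 374  ⇒  Σ = -290
Area = |Σ|/2 = 145.
Hole:
Apply the surveyor's formula: 2A = Σ (x_i·y_{i+1} − x_{i+1}·y_i), indices taken mod 4.
Σ = (28) + (0) + (13) + (-32) = 9
Area = |Σ|/2 = 4.5.
Net area = 145 − 4.5 = 140.5.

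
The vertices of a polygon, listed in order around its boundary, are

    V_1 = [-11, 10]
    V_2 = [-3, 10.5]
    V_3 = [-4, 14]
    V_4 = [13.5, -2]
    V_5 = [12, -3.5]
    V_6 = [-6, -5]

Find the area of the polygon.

242.875

Σ = (-85.5) + (0) + (-181) + (-23.25) + (-81) + (-115) = -485.75
Area = |Σ|/2 = 242.875.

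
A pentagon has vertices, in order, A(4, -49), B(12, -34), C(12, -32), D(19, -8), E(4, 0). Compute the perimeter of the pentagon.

|AB| = √((8)² + (15)²) = √289 = 17
|BC| = √((0)² + (2)²) = √4 = 2
|CD| = √((7)² + (24)²) = √625 = 25
|DE| = √((-15)² + (8)²) = √289 = 17
|EA| = √((0)² + (-49)²) = √2401 = 49
Perimeter = 17 + 2 + 25 + 17 + 49 = 110.

110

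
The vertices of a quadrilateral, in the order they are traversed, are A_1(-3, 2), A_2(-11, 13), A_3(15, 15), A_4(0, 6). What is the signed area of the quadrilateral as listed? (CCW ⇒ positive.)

-134.5

Apply the shoelace (surveyor's) formula: 2A = Σ (x_i·y_{i+1} − x_{i+1}·y_i), indices taken mod 4.
Σ = (-17) + (-360) + (90) + (18) = -269
Signed area = Σ/2 = -134.5 (negative ⇒ clockwise traversal).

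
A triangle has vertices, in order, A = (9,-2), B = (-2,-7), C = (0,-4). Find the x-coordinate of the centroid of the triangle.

Apply the shoelace formula. First the cross-terms c_i = x_i·y_{i+1} − x_{i+1}·y_i:
  -67, 8, 36  ⇒  2A = -23, A = -11.5.
Then Σ (x_i + x_{i+1})·c_i = -161, so x̄ = -161 / (6·(-11.5)) = 7/3.

7/3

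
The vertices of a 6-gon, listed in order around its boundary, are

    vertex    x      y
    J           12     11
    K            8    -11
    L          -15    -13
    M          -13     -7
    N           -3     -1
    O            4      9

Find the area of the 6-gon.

324

Apply the shoelace (surveyor's) formula: 2A = Σ (x_i·y_{i+1} − x_{i+1}·y_i), indices taken mod 6.
J→K: (12)(-11) − (8)(11) = -220
K→L: (8)(-13) − (-15)(-11) = -269
L→M: (-15)(-7) − (-13)(-13) = -64
M→N: (-13)(-1) − (-3)(-7) = -8
N→O: (-3)(9) − (4)(-1) = -23
O→J: (4)(11) − (12)(9) = -64
Σ = -648
Area = |Σ|/2 = 324.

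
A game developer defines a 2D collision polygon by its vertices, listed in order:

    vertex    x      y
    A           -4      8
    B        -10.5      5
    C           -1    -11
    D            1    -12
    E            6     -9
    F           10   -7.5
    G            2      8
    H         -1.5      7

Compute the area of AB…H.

226.25

Cross-terms: 64, 120.5, 23, 63, 45, 95, 26, 16  ⇒  Σ = 452.5
Area = |Σ|/2 = 226.25.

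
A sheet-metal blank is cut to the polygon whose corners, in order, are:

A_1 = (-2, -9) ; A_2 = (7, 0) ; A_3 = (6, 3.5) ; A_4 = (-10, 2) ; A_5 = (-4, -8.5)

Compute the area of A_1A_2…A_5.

A_1→A_2: (-2)(0) − (7)(-9) = 63
A_2→A_3: (7)(3.5) − (6)(0) = 24.5
A_3→A_4: (6)(2) − (-10)(3.5) = 47
A_4→A_5: (-10)(-8.5) − (-4)(2) = 93
A_5→A_1: (-4)(-9) − (-2)(-8.5) = 19
Σ = 246.5
Area = |Σ|/2 = 123.25.

123.25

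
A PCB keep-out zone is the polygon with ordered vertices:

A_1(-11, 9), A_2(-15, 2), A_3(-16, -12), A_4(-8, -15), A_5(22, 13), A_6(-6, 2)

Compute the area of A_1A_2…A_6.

392.5

Apply the surveyor's formula: 2A = Σ (x_i·y_{i+1} − x_{i+1}·y_i), indices taken mod 6.
Σ = (113) + (212) + (144) + (226) + (122) + (-32) = 785
Area = |Σ|/2 = 392.5.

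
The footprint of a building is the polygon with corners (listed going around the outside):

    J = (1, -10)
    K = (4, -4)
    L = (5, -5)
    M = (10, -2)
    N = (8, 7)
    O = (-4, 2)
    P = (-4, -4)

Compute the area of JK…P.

137

Apply the shoelace formula: 2A = Σ (x_i·y_{i+1} − x_{i+1}·y_i), indices taken mod 7.
J→K: (1)(-4) − (4)(-10) = 36
K→L: (4)(-5) − (5)(-4) = 0
L→M: (5)(-2) − (10)(-5) = 40
M→N: (10)(7) − (8)(-2) = 86
N→O: (8)(2) − (-4)(7) = 44
O→P: (-4)(-4) − (-4)(2) = 24
P→J: (-4)(-10) − (1)(-4) = 44
Σ = 274
Area = |Σ|/2 = 137.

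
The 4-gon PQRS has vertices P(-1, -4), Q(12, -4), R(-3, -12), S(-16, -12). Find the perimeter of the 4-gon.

60

|PQ| = √((13)² + (0)²) = √169 = 13
|QR| = √((-15)² + (-8)²) = √289 = 17
|RS| = √((-13)² + (0)²) = √169 = 13
|SP| = √((15)² + (8)²) = √289 = 17
Perimeter = 13 + 17 + 13 + 17 = 60.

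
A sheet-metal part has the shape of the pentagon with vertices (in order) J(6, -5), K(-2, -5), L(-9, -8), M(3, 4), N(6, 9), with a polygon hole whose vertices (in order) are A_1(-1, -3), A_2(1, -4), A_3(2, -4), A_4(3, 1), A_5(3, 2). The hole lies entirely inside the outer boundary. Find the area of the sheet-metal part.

70.5

Outer boundary:
Σ = (-40) + (-29) + (-12) + (3) + (-84) = -162
Area = |Σ|/2 = 81.
Hole:
Apply the surveyor's formula: 2A = Σ (x_i·y_{i+1} − x_{i+1}·y_i), indices taken mod 5.
A_1→A_2: (-1)(-4) − (1)(-3) = 7
A_2→A_3: (1)(-4) − (2)(-4) = 4
A_3→A_4: (2)(1) − (3)(-4) = 14
A_4→A_5: (3)(2) − (3)(1) = 3
A_5→A_1: (3)(-3) − (-1)(2) = -7
Σ = 21
Area = |Σ|/2 = 10.5.
Net area = 81 − 10.5 = 70.5.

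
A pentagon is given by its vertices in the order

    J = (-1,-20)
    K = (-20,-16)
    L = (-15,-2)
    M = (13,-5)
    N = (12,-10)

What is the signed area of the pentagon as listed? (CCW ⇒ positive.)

Σ = (-384) + (-200) + (101) + (-70) + (-250) = -803
Signed area = Σ/2 = -401.5 (negative ⇒ clockwise traversal).

-401.5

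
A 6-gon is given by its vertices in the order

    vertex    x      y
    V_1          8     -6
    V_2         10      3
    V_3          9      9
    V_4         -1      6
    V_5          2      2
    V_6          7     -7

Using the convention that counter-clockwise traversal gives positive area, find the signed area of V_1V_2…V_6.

Apply Gauss's area formula: 2A = Σ (x_i·y_{i+1} − x_{i+1}·y_i), indices taken mod 6.
Cross-terms: 84, 63, 63, -14, -28, 14  ⇒  Σ = 182
Signed area = Σ/2 = 91 (positive ⇒ counter-clockwise traversal).

91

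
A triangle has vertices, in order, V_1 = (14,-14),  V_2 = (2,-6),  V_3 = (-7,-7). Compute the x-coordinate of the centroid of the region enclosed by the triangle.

Apply the shoelace (surveyor's) formula. First the cross-terms c_i = x_i·y_{i+1} − x_{i+1}·y_i:
  -56, -56, 196  ⇒  2A = 84, A = 42.
Then Σ (x_i + x_{i+1})·c_i = 756, so x̄ = 756 / (6·42) = 3.

3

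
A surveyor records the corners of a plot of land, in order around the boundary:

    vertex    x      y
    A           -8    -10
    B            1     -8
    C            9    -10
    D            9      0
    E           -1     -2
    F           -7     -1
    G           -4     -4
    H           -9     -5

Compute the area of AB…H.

126.5

Cross-terms: 74, 62, 90, -18, -13, 24, -16, 50  ⇒  Σ = 253
Area = |Σ|/2 = 126.5.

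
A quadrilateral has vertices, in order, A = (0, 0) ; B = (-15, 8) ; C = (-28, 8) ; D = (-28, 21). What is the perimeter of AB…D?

78

|AB| = √((-15)² + (8)²) = √289 = 17
|BC| = √((-13)² + (0)²) = √169 = 13
|CD| = √((0)² + (13)²) = √169 = 13
|DA| = √((28)² + (-21)²) = √1225 = 35
Perimeter = 17 + 13 + 13 + 35 = 78.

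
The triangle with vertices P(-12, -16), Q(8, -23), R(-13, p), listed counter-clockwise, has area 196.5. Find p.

4

The doubled signed area Σ (x_i y_{i+1} − x_{i+1} y_i) is linear in p.
With p=0 it equals 313; the coefficient of p is 20 (from the two edges through R).
So 20·p + 313 = 2·196.5 = 393 ⇒ p = 4.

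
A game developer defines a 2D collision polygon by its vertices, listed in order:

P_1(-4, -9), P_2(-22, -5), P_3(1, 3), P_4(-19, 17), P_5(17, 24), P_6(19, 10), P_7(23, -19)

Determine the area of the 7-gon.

Apply Gauss's area formula: 2A = Σ (x_i·y_{i+1} − x_{i+1}·y_i), indices taken mod 7.
P_1→P_2: (-4)(-5) − (-22)(-9) = -178
P_2→P_3: (-22)(3) − (1)(-5) = -61
P_3→P_4: (1)(17) − (-19)(3) = 74
P_4→P_5: (-19)(24) − (17)(17) = -745
P_5→P_6: (17)(10) − (19)(24) = -286
P_6→P_7: (19)(-19) − (23)(10) = -591
P_7→P_1: (23)(-9) − (-4)(-19) = -283
Σ = -2070
Area = |Σ|/2 = 1035.

1035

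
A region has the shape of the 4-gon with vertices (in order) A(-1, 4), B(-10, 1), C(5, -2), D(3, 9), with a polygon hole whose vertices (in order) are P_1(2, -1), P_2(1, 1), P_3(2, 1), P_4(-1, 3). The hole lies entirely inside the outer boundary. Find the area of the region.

Outer boundary:
A→B: (-1)(1) − (-10)(4) = 39
B→C: (-10)(-2) − (5)(1) = 15
C→D: (5)(9) − (3)(-2) = 51
D→A: (3)(4) − (-1)(9) = 21
Σ = 126
Area = |Σ|/2 = 63.
Hole:
Cross-terms: 3, -1, 7, -5  ⇒  Σ = 4
Area = |Σ|/2 = 2.
Net area = 63 − 2 = 61.

61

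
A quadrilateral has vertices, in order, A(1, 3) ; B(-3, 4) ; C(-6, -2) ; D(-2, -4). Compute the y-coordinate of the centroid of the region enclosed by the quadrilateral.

11/61

Apply the shoelace (surveyor's) formula. First the cross-terms c_i = x_i·y_{i+1} − x_{i+1}·y_i:
  13, 30, 20, -2  ⇒  2A = 61, A = 30.5.
Then Σ (y_i + y_{i+1})·c_i = 33, so ȳ = 33 / (6·30.5) = 11/61.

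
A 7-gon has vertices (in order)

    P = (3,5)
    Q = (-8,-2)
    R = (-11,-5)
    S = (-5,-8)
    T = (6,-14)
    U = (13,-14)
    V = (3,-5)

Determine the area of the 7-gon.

169

Apply the surveyor's formula: 2A = Σ (x_i·y_{i+1} − x_{i+1}·y_i), indices taken mod 7.
P→Q: (3)(-2) − (-8)(5) = 34
Q→R: (-8)(-5) − (-11)(-2) = 18
R→S: (-11)(-8) − (-5)(-5) = 63
S→T: (-5)(-14) − (6)(-8) = 118
T→U: (6)(-14) − (13)(-14) = 98
U→V: (13)(-5) − (3)(-14) = -23
V→P: (3)(5) − (3)(-5) = 30
Σ = 338
Area = |Σ|/2 = 169.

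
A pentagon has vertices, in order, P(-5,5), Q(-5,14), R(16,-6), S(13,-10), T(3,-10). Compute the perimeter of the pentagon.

|PQ| = √((0)² + (9)²) = √81 = 9
|QR| = √((21)² + (-20)²) = √841 = 29
|RS| = √((-3)² + (-4)²) = √25 = 5
|ST| = √((-10)² + (0)²) = √100 = 10
|TP| = √((-8)² + (15)²) = √289 = 17
Perimeter = 9 + 29 + 5 + 10 + 17 = 70.

70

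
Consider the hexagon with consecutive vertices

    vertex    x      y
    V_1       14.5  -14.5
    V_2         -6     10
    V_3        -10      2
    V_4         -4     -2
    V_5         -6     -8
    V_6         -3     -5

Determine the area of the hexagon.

Apply Gauss's area formula: 2A = Σ (x_i·y_{i+1} − x_{i+1}·y_i), indices taken mod 6.
Cross-terms: 58, 88, 28, 20, 6, 116  ⇒  Σ = 316
Area = |Σ|/2 = 158.

158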